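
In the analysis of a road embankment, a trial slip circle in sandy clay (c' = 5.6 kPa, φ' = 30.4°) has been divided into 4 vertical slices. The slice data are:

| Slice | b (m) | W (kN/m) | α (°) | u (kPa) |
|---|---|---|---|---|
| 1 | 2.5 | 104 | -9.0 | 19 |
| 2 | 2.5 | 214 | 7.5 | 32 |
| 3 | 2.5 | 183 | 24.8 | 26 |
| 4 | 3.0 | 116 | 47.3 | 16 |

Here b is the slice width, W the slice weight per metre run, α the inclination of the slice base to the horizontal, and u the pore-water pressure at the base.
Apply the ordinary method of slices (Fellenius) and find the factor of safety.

Ordinary method of slices: FS = Σ[c'·Δl_i + (W_i cosα_i − u_i·Δl_i)·tanφ'] / Σ W_i sinα_i, with Δl_i = b_i / cosα_i.
Slice 1: Δl = 2.5/cos(-9.0°) = 2.531 m; N'_1 = 104·cos(-9.0°) − 19·2.531 = 54.6; c'Δl = 14.17; W sinα = -16.3
Slice 2: Δl = 2.5/cos7.5° = 2.522 m; N'_2 = 214·cos7.5° − 32·2.522 = 131.5; c'Δl = 14.12; W sinα = 27.9
Slice 3: Δl = 2.5/cos24.8° = 2.754 m; N'_3 = 183·cos24.8° − 26·2.754 = 94.5; c'Δl = 15.42; W sinα = 76.8
Slice 4: Δl = 3.0/cos47.3° = 4.424 m; N'_4 = 116·cos47.3° − 16·4.424 = 7.9; c'Δl = 24.77; W sinα = 85.3
Σc'Δl = 68.5 kN/m; ΣN' = 288.5 kN/m; ΣW sinα = 173.7 kN/m
Resisting = 68.5 + 288.5·tan30.4° = 68.5 + 169.3 = 237.8 kN/m
FS = 237.8 / 173.7 = 1.369

FS = 1.37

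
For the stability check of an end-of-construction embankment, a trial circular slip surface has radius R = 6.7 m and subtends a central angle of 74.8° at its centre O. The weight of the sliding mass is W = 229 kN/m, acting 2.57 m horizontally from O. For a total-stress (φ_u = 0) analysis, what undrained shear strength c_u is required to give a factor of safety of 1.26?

c_u = 12.7 kPa

FS = c_u·L_a·R / (W·d), so c_u = FS·W·d / (L_a·R).
Arc length L_a = R·θ = 6.7·(74.8°·π/180) = 6.7·1.3055 = 8.75 m
c_u = 1.26·229·2.57 / (8.75·6.7) = 741.5 / 58.60 = 12.65 kPa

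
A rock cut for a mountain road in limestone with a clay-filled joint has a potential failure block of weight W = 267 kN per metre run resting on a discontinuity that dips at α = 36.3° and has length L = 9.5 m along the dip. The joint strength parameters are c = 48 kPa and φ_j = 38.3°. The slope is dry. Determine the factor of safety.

FS = 3.96

Resolving the block weight along and normal to the plane and applying the Mohr–Coulomb strength on the joint:
N' = W cosα = 267·cos36.3° = 215.2 kN/m
Driving force T = W sinα = 267·sin36.3° = 158.1 kN/m
Resisting force R = c·L + N'·tanφ_j = 48·9.5 + 215.2·tan38.3° = 456.0 + 169.9 = 625.9 kN/m
FS = R / T = 625.9 / 158.1 = 3.960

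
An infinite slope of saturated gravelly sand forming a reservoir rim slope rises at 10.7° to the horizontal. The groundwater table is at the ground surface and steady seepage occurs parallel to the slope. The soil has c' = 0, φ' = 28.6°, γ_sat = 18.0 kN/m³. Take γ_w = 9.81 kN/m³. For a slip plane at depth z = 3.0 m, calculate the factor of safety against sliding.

With seepage parallel to the slope and the water table at the surface, the effective normal stress on the slip plane uses the buoyant unit weight γ' = γ_sat − γ_w while the driving shear stress uses γ_sat:
FS = [c' + γ' z cos²β tanφ'] / [γ_sat z sinβ cosβ]
(For c' = 0 this reduces to FS = (γ'/γ_sat)·tanφ'/tanβ.)
γ' = 18.0 − 9.81 = 8.19 kN/m³
Numerator = 0.0 + 8.19·3.0·cos²10.7°·tan28.6° = 0.0 + 8.19·3.0·0.9655·0.5452 = 12.934 kPa
Denominator = 18.0·3.0·sin10.7°·cos10.7° = 18.0·3.0·0.1857·0.9826 = 9.852 kPa
FS = 12.934 / 9.852 = 1.313

FS = 1.31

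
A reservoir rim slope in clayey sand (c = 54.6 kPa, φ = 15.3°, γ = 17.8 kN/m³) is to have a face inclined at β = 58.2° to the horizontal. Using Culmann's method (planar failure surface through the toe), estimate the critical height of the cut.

Culmann's analysis gives the critical failure plane at α_cr = (β + φ)/2 = (58.2 + 15.3)/2 = 36.8°, and the critical height
H_c = (4c/γ) · sinβ cosφ / [1 − cos(β − φ)]
    = (4·54.6/17.8) · sin58.2°·cos15.3° / [1 − cos(42.9°)]
    = 12.270 · 0.8499·0.9646 / [1 − 0.7325]
    = 12.270 · 0.8198 / 0.2675
    = 37.61 m

H_c = 37.61 m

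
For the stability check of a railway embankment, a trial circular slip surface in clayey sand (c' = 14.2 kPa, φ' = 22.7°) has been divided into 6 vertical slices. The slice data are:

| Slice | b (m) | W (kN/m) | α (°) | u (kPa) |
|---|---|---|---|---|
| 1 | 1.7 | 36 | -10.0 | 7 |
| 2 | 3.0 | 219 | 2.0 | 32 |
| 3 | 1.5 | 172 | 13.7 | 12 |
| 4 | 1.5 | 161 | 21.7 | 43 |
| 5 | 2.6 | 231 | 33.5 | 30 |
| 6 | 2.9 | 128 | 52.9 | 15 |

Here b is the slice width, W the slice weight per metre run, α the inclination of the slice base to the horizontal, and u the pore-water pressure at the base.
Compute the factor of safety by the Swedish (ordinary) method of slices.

FS = 1.28

Ordinary method of slices: FS = Σ[c'·Δl_i + (W_i cosα_i − u_i·Δl_i)·tanφ'] / Σ W_i sinα_i, with Δl_i = b_i / cosα_i.
Slice 1: Δl = 1.7/cos(-10.0°) = 1.726 m; N'_1 = 36·cos(-10.0°) − 7·1.726 = 23.4; c'Δl = 24.51; W sinα = -6.3
Slice 2: Δl = 3.0/cos2.0° = 3.002 m; N'_2 = 219·cos2.0° − 32·3.002 = 122.8; c'Δl = 42.63; W sinα = 7.6
Slice 3: Δl = 1.5/cos13.7° = 1.544 m; N'_3 = 172·cos13.7° − 12·1.544 = 148.6; c'Δl = 21.92; W sinα = 40.7
Slice 4: Δl = 1.5/cos21.7° = 1.614 m; N'_4 = 161·cos21.7° − 43·1.614 = 80.2; c'Δl = 22.92; W sinα = 59.5
Slice 5: Δl = 2.6/cos33.5° = 3.118 m; N'_5 = 231·cos33.5° − 30·3.118 = 99.1; c'Δl = 44.27; W sinα = 127.5
Slice 6: Δl = 2.9/cos52.9° = 4.808 m; N'_6 = 128·cos52.9° − 15·4.808 = 5.1; c'Δl = 68.27; W sinα = 102.1
Σc'Δl = 224.5 kN/m; ΣN' = 479.1 kN/m; ΣW sinα = 331.2 kN/m
Resisting = 224.5 + 479.1·tan22.7° = 224.5 + 200.4 = 424.9 kN/m
FS = 424.9 / 331.2 = 1.283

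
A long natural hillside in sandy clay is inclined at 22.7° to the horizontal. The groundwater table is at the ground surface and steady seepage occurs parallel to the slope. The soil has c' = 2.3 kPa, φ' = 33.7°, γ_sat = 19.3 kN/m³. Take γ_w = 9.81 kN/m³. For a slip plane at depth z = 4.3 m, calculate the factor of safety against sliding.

With seepage parallel to the slope and the water table at the surface, the effective normal stress on the slip plane uses the buoyant unit weight γ' = γ_sat − γ_w while the driving shear stress uses γ_sat:
FS = [c' + γ' z cos²β tanφ'] / [γ_sat z sinβ cosβ]
γ' = 19.3 − 9.81 = 9.49 kN/m³
Numerator = 2.3 + 9.49·4.3·cos²22.7°·tan33.7° = 2.3 + 9.49·4.3·0.8511·0.6669 = 25.462 kPa
Denominator = 19.3·4.3·sin22.7°·cos22.7° = 19.3·4.3·0.3859·0.9225 = 29.546 kPa
FS = 25.462 / 29.546 = 0.862

FS = 0.86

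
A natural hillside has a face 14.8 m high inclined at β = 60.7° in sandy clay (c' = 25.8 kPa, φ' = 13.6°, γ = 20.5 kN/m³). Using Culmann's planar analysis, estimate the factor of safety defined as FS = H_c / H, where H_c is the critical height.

H_c = (4c'/γ) · sinβ cosφ' / [1 − cos(β − φ')]
    = (4·25.8/20.5) · sin60.7°·cos13.6° / [1 − cos47.1°]
    = 5.034 · 0.8476 / 0.3193 = 13.36 m
FS = H_c / H = 13.36 / 14.8 = 0.903

FS = 0.90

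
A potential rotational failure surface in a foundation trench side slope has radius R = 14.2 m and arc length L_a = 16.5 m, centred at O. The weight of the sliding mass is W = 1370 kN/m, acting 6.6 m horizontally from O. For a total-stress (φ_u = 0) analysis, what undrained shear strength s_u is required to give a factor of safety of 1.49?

FS = s_u·L_a·R / (W·d), so s_u = FS·W·d / (L_a·R).
s_u = 1.49·1370·6.6 / (16.50·14.2) = 13472.6 / 234.30 = 57.50 kPa

s_u = 57.5 kPa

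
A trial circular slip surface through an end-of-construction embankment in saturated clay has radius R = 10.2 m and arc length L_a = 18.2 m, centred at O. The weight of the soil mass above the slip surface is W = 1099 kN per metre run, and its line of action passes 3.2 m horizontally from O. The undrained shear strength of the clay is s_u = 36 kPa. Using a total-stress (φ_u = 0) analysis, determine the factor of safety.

FS = 1.90

Taking moments about the centre O, the resisting moment is provided by the undrained shear strength acting along the arc:
M_R = s_u·L_a·R = 36·18.20·10.2 = 6683.0 kN·m/m
M_D = W·d = 1099·3.2 = 3516.8 kN·m/m
FS = M_R / M_D = 6683.0 / 3516.8 = 1.900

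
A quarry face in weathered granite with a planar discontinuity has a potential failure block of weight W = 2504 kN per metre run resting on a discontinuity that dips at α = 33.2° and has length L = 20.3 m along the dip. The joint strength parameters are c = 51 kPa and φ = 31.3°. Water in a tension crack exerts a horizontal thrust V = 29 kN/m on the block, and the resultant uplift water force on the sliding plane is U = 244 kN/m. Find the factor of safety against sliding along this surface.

Resolving the block weight along and normal to the plane and applying the Mohr–Coulomb strength on the joint:
N' = W cosα − U − V sinα = 2504·cos33.2° − 244 − 29·sin33.2° = 1835.4 kN/m
Driving force T = W sinα + V cosα = 2504·sin33.2° + 29·cos33.2° = 1395.4 kN/m
Resisting force R = c·L + N'·tanφ = 51·20.3 + 1835.4·tan31.3° = 1035.3 + 1115.9 = 2151.2 kN/m
FS = R / T = 2151.2 / 1395.4 = 1.542

FS = 1.54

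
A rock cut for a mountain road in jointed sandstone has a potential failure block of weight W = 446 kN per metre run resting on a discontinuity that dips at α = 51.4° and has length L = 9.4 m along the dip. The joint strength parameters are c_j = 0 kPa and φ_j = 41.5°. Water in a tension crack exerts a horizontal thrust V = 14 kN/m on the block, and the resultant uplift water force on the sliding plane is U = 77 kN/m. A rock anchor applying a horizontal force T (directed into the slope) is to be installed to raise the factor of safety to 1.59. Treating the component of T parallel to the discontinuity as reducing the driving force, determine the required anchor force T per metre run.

T = 237 kN/m

Resolving forces along and normal to the sliding plane, with the horizontal anchor force T adding T·sinα to the effective normal force and T·cosα acting up the plane against the driving force:
FS = [c_jL + (W cosα − U − V sinα + T sinα) tanφ_j] / [W sinα + V cosα − T cosα]
Without the anchor: N' = 190.3 kN/m, driving T_d = 357.3 kN/m, resisting R = 0·9.4 + 190.3·tan41.5° = 168.4 kN/m, FS = 0.47.
Setting FS = 1.59 and solving for T:
1.59·(357.3 − T cos51.4°) = 168.4 + T sin51.4°·tan41.5°
T·(sin51.4°·tan41.5° + 1.59·cos51.4°) = 1.59·357.3 − 168.4
T·(0.7815·0.8847 + 1.59·0.6239) = 568.1 − 168.4 = 399.7
T·1.6834 = 399.7
T = 237.5 kN/m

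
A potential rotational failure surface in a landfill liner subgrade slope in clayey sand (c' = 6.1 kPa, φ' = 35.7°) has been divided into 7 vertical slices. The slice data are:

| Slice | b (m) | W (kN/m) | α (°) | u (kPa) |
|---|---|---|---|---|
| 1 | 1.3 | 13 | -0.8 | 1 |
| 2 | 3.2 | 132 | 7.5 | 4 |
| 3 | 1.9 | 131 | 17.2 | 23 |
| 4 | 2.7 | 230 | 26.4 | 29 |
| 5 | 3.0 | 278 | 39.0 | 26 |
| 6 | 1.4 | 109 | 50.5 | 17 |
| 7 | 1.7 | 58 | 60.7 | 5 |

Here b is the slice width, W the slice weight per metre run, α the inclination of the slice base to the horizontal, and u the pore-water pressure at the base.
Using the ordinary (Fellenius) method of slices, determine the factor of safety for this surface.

FS = 1.00

Ordinary method of slices: FS = Σ[c'·Δl_i + (W_i cosα_i − u_i·Δl_i)·tanφ'] / Σ W_i sinα_i, with Δl_i = b_i / cosα_i.
Slice 1: Δl = 1.3/cos(-0.8°) = 1.300 m; N'_1 = 13·cos(-0.8°) − 1·1.300 = 11.7; c'Δl = 7.93; W sinα = -0.2
Slice 2: Δl = 3.2/cos7.5° = 3.228 m; N'_2 = 132·cos7.5° − 4·3.228 = 118.0; c'Δl = 19.69; W sinα = 17.2
Slice 3: Δl = 1.9/cos17.2° = 1.989 m; N'_3 = 131·cos17.2° − 23·1.989 = 79.4; c'Δl = 12.13; W sinα = 38.7
Slice 4: Δl = 2.7/cos26.4° = 3.014 m; N'_4 = 230·cos26.4° − 29·3.014 = 118.6; c'Δl = 18.39; W sinα = 102.3
Slice 5: Δl = 3.0/cos39.0° = 3.860 m; N'_5 = 278·cos39.0° − 26·3.860 = 115.7; c'Δl = 23.55; W sinα = 175.0
Slice 6: Δl = 1.4/cos50.5° = 2.201 m; N'_6 = 109·cos50.5° − 17·2.201 = 31.9; c'Δl = 13.43; W sinα = 84.1
Slice 7: Δl = 1.7/cos60.7° = 3.474 m; N'_7 = 58·cos60.7° − 5·3.474 = 11.0; c'Δl = 21.19; W sinα = 50.6
Σc'Δl = 116.3 kN/m; ΣN' = 486.3 kN/m; ΣW sinα = 467.7 kN/m
Resisting = 116.3 + 486.3·tan35.7° = 116.3 + 349.4 = 465.7 kN/m
FS = 465.7 / 467.7 = 0.996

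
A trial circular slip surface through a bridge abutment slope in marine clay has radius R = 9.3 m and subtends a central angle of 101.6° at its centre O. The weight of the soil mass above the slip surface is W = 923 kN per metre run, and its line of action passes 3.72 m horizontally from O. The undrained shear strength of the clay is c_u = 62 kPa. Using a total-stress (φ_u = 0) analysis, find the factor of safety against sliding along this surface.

Taking moments about the centre O, the resisting moment is provided by the undrained shear strength acting along the arc:
Arc length L_a = R·θ = 9.3·(101.6°·π/180) = 9.3·1.7733 = 16.49 m
M_R = c_u·L_a·R = 62·16.49·9.3 = 9508.9 kN·m/m
M_D = W·d = 923·3.72 = 3433.6 kN·m/m
FS = M_R / M_D = 9508.9 / 3433.6 = 2.769

FS = 2.77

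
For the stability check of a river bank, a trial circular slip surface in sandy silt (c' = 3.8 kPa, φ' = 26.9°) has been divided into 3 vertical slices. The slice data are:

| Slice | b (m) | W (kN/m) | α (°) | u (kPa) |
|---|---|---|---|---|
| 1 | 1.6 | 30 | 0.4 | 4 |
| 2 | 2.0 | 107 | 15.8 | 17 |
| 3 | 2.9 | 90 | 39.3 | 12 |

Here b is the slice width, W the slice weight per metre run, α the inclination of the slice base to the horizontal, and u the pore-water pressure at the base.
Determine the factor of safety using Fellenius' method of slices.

FS = 1.01

Ordinary method of slices: FS = Σ[c'·Δl_i + (W_i cosα_i − u_i·Δl_i)·tanφ'] / Σ W_i sinα_i, with Δl_i = b_i / cosα_i.
Slice 1: Δl = 1.6/cos0.4° = 1.600 m; N'_1 = 30·cos0.4° − 4·1.600 = 23.6; c'Δl = 6.08; W sinα = 0.2
Slice 2: Δl = 2.0/cos15.8° = 2.079 m; N'_2 = 107·cos15.8° − 17·2.079 = 67.6; c'Δl = 7.90; W sinα = 29.1
Slice 3: Δl = 2.9/cos39.3° = 3.748 m; N'_3 = 90·cos39.3° − 12·3.748 = 24.7; c'Δl = 14.24; W sinα = 57.0
Σc'Δl = 28.2 kN/m; ΣN' = 115.9 kN/m; ΣW sinα = 86.3 kN/m
Resisting = 28.2 + 115.9·tan26.9° = 28.2 + 58.8 = 87.0 kN/m
FS = 87.0 / 86.3 = 1.008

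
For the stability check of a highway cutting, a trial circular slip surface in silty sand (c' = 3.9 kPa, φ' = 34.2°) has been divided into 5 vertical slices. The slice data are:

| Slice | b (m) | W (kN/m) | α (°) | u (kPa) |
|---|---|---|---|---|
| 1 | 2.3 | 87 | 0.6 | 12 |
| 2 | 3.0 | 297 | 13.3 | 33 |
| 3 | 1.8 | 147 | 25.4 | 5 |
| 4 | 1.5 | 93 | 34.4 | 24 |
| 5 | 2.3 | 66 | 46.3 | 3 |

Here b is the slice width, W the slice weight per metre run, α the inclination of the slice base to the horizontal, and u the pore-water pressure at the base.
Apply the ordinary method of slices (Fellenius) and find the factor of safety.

FS = 1.49

Ordinary method of slices: FS = Σ[c'·Δl_i + (W_i cosα_i − u_i·Δl_i)·tanφ'] / Σ W_i sinα_i, with Δl_i = b_i / cosα_i.
Slice 1: Δl = 2.3/cos0.6° = 2.300 m; N'_1 = 87·cos0.6° − 12·2.300 = 59.4; c'Δl = 8.97; W sinα = 0.9
Slice 2: Δl = 3.0/cos13.3° = 3.083 m; N'_2 = 297·cos13.3° − 33·3.083 = 187.3; c'Δl = 12.02; W sinα = 68.3
Slice 3: Δl = 1.8/cos25.4° = 1.993 m; N'_3 = 147·cos25.4° − 5·1.993 = 122.8; c'Δl = 7.77; W sinα = 63.1
Slice 4: Δl = 1.5/cos34.4° = 1.818 m; N'_4 = 93·cos34.4° − 24·1.818 = 33.1; c'Δl = 7.09; W sinα = 52.5
Slice 5: Δl = 2.3/cos46.3° = 3.329 m; N'_5 = 66·cos46.3° − 3·3.329 = 35.6; c'Δl = 12.98; W sinα = 47.7
Σc'Δl = 48.8 kN/m; ΣN' = 438.2 kN/m; ΣW sinα = 232.5 kN/m
Resisting = 48.8 + 438.2·tan34.2° = 48.8 + 297.8 = 346.7 kN/m
FS = 346.7 / 232.5 = 1.491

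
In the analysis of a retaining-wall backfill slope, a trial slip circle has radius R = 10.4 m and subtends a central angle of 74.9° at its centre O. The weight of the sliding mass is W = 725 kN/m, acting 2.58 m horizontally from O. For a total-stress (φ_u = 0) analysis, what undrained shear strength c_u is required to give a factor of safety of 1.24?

c_u = 16.4 kPa

FS = c_u·L_a·R / (W·d), so c_u = FS·W·d / (L_a·R).
Arc length L_a = R·θ = 10.4·(74.9°·π/180) = 10.4·1.3073 = 13.60 m
c_u = 1.24·725·2.58 / (13.60·10.4) = 2319.4 / 141.39 = 16.40 kPa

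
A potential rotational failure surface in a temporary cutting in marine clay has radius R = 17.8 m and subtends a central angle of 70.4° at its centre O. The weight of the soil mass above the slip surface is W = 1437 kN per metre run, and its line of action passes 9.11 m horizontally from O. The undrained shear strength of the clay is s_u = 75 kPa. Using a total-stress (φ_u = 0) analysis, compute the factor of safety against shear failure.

Taking moments about the centre O, the resisting moment is provided by the undrained shear strength acting along the arc:
Arc length L_a = R·θ = 17.8·(70.4°·π/180) = 17.8·1.2287 = 21.87 m
M_R = s_u·L_a·R = 75·21.87·17.8 = 29197.9 kN·m/m
M_D = W·d = 1437·9.11 = 13091.1 kN·m/m
FS = M_R / M_D = 29197.9 / 13091.1 = 2.230

FS = 2.23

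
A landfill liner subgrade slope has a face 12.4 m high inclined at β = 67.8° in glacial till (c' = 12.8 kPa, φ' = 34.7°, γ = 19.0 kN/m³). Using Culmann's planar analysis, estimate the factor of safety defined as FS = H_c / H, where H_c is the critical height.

FS = 1.02

H_c = (4c'/γ) · sinβ cosφ' / [1 − cos(β − φ')]
    = (4·12.8/19.0) · sin67.8°·cos34.7° / [1 − cos33.1°]
    = 2.695 · 0.7612 / 0.1623 = 12.64 m
FS = H_c / H = 12.64 / 12.4 = 1.019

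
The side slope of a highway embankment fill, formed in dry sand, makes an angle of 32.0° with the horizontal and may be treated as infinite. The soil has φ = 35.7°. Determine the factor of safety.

FS = 1.15

For a dry cohesionless infinite slope the factor of safety is FS = tanφ / tanβ.
FS = tan35.7° / tan32.0° = 0.7186 / 0.6249 = 1.150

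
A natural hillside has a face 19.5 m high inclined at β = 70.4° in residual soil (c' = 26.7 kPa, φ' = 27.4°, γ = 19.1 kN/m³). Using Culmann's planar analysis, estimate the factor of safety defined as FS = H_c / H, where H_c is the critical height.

H_c = (4c'/γ) · sinβ cosφ' / [1 − cos(β − φ')]
    = (4·26.7/19.1) · sin70.4°·cos27.4° / [1 − cos43.0°]
    = 5.592 · 0.8364 / 0.2686 = 17.41 m
FS = H_c / H = 17.41 / 19.5 = 0.893

FS = 0.89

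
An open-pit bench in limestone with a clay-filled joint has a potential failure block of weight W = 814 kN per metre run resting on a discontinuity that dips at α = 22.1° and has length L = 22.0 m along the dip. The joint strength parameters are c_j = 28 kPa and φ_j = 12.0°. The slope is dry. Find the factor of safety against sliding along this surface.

FS = 2.53

Resolving the block weight along and normal to the plane and applying the Mohr–Coulomb strength on the joint:
N' = W cosα = 814·cos22.1° = 754.2 kN/m
Driving force T = W sinα = 814·sin22.1° = 306.2 kN/m
Resisting force R = c_j·L + N'·tanφ_j = 28·22.0 + 754.2·tan12.0° = 616.0 + 160.3 = 776.3 kN/m
FS = R / T = 776.3 / 306.2 = 2.535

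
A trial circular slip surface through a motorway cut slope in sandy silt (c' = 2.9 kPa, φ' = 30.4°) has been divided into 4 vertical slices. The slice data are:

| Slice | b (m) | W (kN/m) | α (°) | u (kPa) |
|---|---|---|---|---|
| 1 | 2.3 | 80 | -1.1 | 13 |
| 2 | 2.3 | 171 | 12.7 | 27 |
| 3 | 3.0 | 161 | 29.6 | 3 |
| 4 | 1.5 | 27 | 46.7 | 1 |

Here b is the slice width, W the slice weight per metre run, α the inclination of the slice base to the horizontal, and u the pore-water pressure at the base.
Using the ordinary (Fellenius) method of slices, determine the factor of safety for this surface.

Ordinary method of slices: FS = Σ[c'·Δl_i + (W_i cosα_i − u_i·Δl_i)·tanφ'] / Σ W_i sinα_i, with Δl_i = b_i / cosα_i.
Slice 1: Δl = 2.3/cos(-1.1°) = 2.300 m; N'_1 = 80·cos(-1.1°) − 13·2.300 = 50.1; c'Δl = 6.67; W sinα = -1.5
Slice 2: Δl = 2.3/cos12.7° = 2.358 m; N'_2 = 171·cos12.7° − 27·2.358 = 103.2; c'Δl = 6.84; W sinα = 37.6
Slice 3: Δl = 3.0/cos29.6° = 3.450 m; N'_3 = 161·cos29.6° − 3·3.450 = 129.6; c'Δl = 10.01; W sinα = 79.5
Slice 4: Δl = 1.5/cos46.7° = 2.187 m; N'_4 = 27·cos46.7° − 1·2.187 = 16.3; c'Δl = 6.34; W sinα = 19.6
Σc'Δl = 29.9 kN/m; ΣN' = 299.2 kN/m; ΣW sinα = 135.2 kN/m
Resisting = 29.9 + 299.2·tan30.4° = 29.9 + 175.5 = 205.4 kN/m
FS = 205.4 / 135.2 = 1.519

FS = 1.52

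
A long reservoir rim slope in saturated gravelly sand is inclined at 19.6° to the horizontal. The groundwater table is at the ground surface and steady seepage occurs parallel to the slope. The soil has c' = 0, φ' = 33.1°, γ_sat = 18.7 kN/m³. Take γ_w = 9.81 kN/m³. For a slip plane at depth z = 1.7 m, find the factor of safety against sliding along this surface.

FS = 0.87

With seepage parallel to the slope and the water table at the surface, the effective normal stress on the slip plane uses the buoyant unit weight γ' = γ_sat − γ_w while the driving shear stress uses γ_sat:
FS = [c' + γ' z cos²β tanφ'] / [γ_sat z sinβ cosβ]
(For c' = 0 this reduces to FS = (γ'/γ_sat)·tanφ'/tanβ.)
γ' = 18.7 − 9.81 = 8.89 kN/m³
Numerator = 0.0 + 8.89·1.7·cos²19.6°·tan33.1° = 0.0 + 8.89·1.7·0.8875·0.6519 = 8.743 kPa
Denominator = 18.7·1.7·sin19.6°·cos19.6° = 18.7·1.7·0.3355·0.9421 = 10.046 kPa
FS = 8.743 / 10.046 = 0.870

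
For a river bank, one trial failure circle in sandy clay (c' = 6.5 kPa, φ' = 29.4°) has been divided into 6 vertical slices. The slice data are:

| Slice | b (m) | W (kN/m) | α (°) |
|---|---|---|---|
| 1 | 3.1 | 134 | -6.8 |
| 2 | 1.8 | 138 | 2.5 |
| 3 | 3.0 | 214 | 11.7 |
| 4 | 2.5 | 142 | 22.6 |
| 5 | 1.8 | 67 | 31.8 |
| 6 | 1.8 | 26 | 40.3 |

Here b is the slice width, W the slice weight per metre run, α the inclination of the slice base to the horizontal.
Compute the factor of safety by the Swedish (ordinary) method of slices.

Ordinary method of slices: FS = Σ[c'·Δl_i + (W_i cosα_i)·tanφ'] / Σ W_i sinα_i, with Δl_i = b_i / cosα_i.
Slice 1: Δl = 3.1/cos(-6.8°) = 3.122 m; N'_1 = 134·cos(-6.8°) = 133.1; c'Δl = 20.29; W sinα = -15.9
Slice 2: Δl = 1.8/cos2.5° = 1.802 m; N'_2 = 138·cos2.5° = 137.9; c'Δl = 11.71; W sinα = 6.0
Slice 3: Δl = 3.0/cos11.7° = 3.064 m; N'_3 = 214·cos11.7° = 209.6; c'Δl = 19.91; W sinα = 43.4
Slice 4: Δl = 2.5/cos22.6° = 2.708 m; N'_4 = 142·cos22.6° = 131.1; c'Δl = 17.60; W sinα = 54.6
Slice 5: Δl = 1.8/cos31.8° = 2.118 m; N'_5 = 67·cos31.8° = 56.9; c'Δl = 13.77; W sinα = 35.3
Slice 6: Δl = 1.8/cos40.3° = 2.360 m; N'_6 = 26·cos40.3° = 19.8; c'Δl = 15.34; W sinα = 16.8
Σc'Δl = 98.6 kN/m; ΣN' = 688.3 kN/m; ΣW sinα = 140.2 kN/m
Resisting = 98.6 + 688.3·tan29.4° = 98.6 + 387.9 = 486.5 kN/m
FS = 486.5 / 140.2 = 3.469

FS = 3.47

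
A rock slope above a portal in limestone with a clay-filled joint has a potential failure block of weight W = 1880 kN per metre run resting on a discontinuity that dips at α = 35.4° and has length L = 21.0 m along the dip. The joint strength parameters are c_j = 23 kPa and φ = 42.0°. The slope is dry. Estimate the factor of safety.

Resolving the block weight along and normal to the plane and applying the Mohr–Coulomb strength on the joint:
N' = W cosα = 1880·cos35.4° = 1532.4 kN/m
Driving force T = W sinα = 1880·sin35.4° = 1089.0 kN/m
Resisting force R = c_j·L + N'·tanφ = 23·21.0 + 1532.4·tan42.0° = 483.0 + 1379.8 = 1862.8 kN/m
FS = R / T = 1862.8 / 1089.0 = 1.710

FS = 1.71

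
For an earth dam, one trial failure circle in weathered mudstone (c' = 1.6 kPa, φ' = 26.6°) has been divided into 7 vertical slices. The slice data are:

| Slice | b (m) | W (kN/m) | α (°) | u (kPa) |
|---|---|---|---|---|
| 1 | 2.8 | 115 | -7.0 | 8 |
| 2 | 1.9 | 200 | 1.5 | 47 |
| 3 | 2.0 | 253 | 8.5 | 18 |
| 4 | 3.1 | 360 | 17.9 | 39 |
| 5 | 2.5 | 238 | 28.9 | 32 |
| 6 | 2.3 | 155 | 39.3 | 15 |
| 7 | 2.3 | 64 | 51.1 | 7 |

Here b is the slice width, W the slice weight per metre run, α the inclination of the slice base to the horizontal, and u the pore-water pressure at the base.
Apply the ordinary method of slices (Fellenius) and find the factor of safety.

Ordinary method of slices: FS = Σ[c'·Δl_i + (W_i cosα_i − u_i·Δl_i)·tanφ'] / Σ W_i sinα_i, with Δl_i = b_i / cosα_i.
Slice 1: Δl = 2.8/cos(-7.0°) = 2.821 m; N'_1 = 115·cos(-7.0°) − 8·2.821 = 91.6; c'Δl = 4.51; W sinα = -14.0
Slice 2: Δl = 1.9/cos1.5° = 1.901 m; N'_2 = 200·cos1.5° − 47·1.901 = 110.6; c'Δl = 3.04; W sinα = 5.2
Slice 3: Δl = 2.0/cos8.5° = 2.022 m; N'_3 = 253·cos8.5° − 18·2.022 = 213.8; c'Δl = 3.24; W sinα = 37.4
Slice 4: Δl = 3.1/cos17.9° = 3.258 m; N'_4 = 360·cos17.9° − 39·3.258 = 215.5; c'Δl = 5.21; W sinα = 110.6
Slice 5: Δl = 2.5/cos28.9° = 2.856 m; N'_5 = 238·cos28.9° − 32·2.856 = 117.0; c'Δl = 4.57; W sinα = 115.0
Slice 6: Δl = 2.3/cos39.3° = 2.972 m; N'_6 = 155·cos39.3° − 15·2.972 = 75.4; c'Δl = 4.76; W sinα = 98.2
Slice 7: Δl = 2.3/cos51.1° = 3.663 m; N'_7 = 64·cos51.1° − 7·3.663 = 14.6; c'Δl = 5.86; W sinα = 49.8
Σc'Δl = 31.2 kN/m; ΣN' = 838.4 kN/m; ΣW sinα = 402.3 kN/m
Resisting = 31.2 + 838.4·tan26.6° = 31.2 + 419.8 = 451.0 kN/m
FS = 451.0 / 402.3 = 1.121

FS = 1.12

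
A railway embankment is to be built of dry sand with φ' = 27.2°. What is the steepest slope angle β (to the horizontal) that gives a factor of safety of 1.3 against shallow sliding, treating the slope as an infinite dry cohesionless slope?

β = 21.6°

For an infinite dry cohesionless slope FS = tanφ'/tanβ, so tanβ = tanφ' / FS.
tanβ = tan27.2° / 1.3 = 0.5139 / 1.3 = 0.3953
β = arctan(0.3953) = 21.57°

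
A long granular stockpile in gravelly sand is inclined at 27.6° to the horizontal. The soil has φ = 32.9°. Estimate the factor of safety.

For a dry cohesionless infinite slope the factor of safety is FS = tanφ / tanβ.
FS = tan32.9° / tan27.6° = 0.6469 / 0.5228 = 1.237

FS = 1.24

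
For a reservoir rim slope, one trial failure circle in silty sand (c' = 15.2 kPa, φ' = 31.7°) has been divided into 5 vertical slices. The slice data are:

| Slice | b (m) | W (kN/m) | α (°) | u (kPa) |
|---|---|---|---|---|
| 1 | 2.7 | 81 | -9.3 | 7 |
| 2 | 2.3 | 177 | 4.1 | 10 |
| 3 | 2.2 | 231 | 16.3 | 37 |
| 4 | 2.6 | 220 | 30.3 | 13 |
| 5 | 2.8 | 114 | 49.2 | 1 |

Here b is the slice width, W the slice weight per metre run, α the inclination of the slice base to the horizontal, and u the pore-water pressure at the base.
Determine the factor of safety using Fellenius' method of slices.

Ordinary method of slices: FS = Σ[c'·Δl_i + (W_i cosα_i − u_i·Δl_i)·tanφ'] / Σ W_i sinα_i, with Δl_i = b_i / cosα_i.
Slice 1: Δl = 2.7/cos(-9.3°) = 2.736 m; N'_1 = 81·cos(-9.3°) − 7·2.736 = 60.8; c'Δl = 41.59; W sinα = -13.1
Slice 2: Δl = 2.3/cos4.1° = 2.306 m; N'_2 = 177·cos4.1° − 10·2.306 = 153.5; c'Δl = 35.05; W sinα = 12.7
Slice 3: Δl = 2.2/cos16.3° = 2.292 m; N'_3 = 231·cos16.3° − 37·2.292 = 136.9; c'Δl = 34.84; W sinα = 64.8
Slice 4: Δl = 2.6/cos30.3° = 3.011 m; N'_4 = 220·cos30.3° − 13·3.011 = 150.8; c'Δl = 45.77; W sinα = 111.0
Slice 5: Δl = 2.8/cos49.2° = 4.285 m; N'_5 = 114·cos49.2° − 1·4.285 = 70.2; c'Δl = 65.13; W sinα = 86.3
Σc'Δl = 222.4 kN/m; ΣN' = 572.2 kN/m; ΣW sinα = 261.7 kN/m
Resisting = 222.4 + 572.2·tan31.7° = 222.4 + 353.4 = 575.8 kN/m
FS = 575.8 / 261.7 = 2.200

FS = 2.20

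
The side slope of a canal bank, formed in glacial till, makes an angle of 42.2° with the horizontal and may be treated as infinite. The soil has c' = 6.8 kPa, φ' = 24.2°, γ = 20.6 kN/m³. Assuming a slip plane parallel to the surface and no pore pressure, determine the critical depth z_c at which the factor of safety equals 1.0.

z_c = 1.32 m

Setting FS = 1.00 in FS = [c' + γz cos²β tanφ'] / [γz sinβ cosβ] and solving for z:
z = c' / [γ cosβ (FS·sinβ − cosβ·tanφ')]
  = 6.8 / [20.6·cos42.2°·(1.00·sin42.2° − cos42.2°·tan24.2°)]
  = 6.8 / [20.6·0.7408·(1.00·0.6717 − 0.7408·0.4494)]
  = 6.8 / 5.1701 = 1.315 m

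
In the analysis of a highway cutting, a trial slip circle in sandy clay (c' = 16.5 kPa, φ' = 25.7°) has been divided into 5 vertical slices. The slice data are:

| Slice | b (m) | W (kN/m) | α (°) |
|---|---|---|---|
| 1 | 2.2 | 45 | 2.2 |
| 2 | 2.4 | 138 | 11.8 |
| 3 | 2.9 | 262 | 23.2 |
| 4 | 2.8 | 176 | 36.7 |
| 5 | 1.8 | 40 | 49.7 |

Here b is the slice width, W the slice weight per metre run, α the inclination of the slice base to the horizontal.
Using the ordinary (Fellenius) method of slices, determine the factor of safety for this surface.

FS = 1.92

Ordinary method of slices: FS = Σ[c'·Δl_i + (W_i cosα_i)·tanφ'] / Σ W_i sinα_i, with Δl_i = b_i / cosα_i.
Slice 1: Δl = 2.2/cos2.2° = 2.202 m; N'_1 = 45·cos2.2° = 45.0; c'Δl = 36.33; W sinα = 1.7
Slice 2: Δl = 2.4/cos11.8° = 2.452 m; N'_2 = 138·cos11.8° = 135.1; c'Δl = 40.45; W sinα = 28.2
Slice 3: Δl = 2.9/cos23.2° = 3.155 m; N'_3 = 262·cos23.2° = 240.8; c'Δl = 52.06; W sinα = 103.2
Slice 4: Δl = 2.8/cos36.7° = 3.492 m; N'_4 = 176·cos36.7° = 141.1; c'Δl = 57.62; W sinα = 105.2
Slice 5: Δl = 1.8/cos49.7° = 2.783 m; N'_5 = 40·cos49.7° = 25.9; c'Δl = 45.92; W sinα = 30.5
Σc'Δl = 232.4 kN/m; ΣN' = 587.8 kN/m; ΣW sinα = 268.8 kN/m
Resisting = 232.4 + 587.8·tan25.7° = 232.4 + 282.9 = 515.3 kN/m
FS = 515.3 / 268.8 = 1.917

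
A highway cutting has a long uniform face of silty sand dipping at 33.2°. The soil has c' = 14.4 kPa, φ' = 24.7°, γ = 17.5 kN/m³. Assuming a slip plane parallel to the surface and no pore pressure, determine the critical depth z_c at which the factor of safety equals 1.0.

Setting FS = 1.00 in FS = [c' + γz cos²β tanφ'] / [γz sinβ cosβ] and solving for z:
z = c' / [γ cosβ (FS·sinβ − cosβ·tanφ')]
  = 14.4 / [17.5·cos33.2°·(1.00·sin33.2° − cos33.2°·tan24.7°)]
  = 14.4 / [17.5·0.8368·(1.00·0.5476 − 0.8368·0.4599)]
  = 14.4 / 2.3824 = 6.044 m

z_c = 6.04 m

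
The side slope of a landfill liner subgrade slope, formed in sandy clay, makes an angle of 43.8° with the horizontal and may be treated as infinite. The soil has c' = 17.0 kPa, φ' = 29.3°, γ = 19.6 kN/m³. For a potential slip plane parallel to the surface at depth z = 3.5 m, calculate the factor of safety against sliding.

FS = 1.08

For an infinite slope with a slip plane parallel to the surface (no pore pressure): FS = [c' + γz cos²β tanφ'] / [γz sinβ cosβ].
γz = 19.6·3.5 = 68.60 kN/m²
Numerator = 17.0 + 68.60·cos²43.8°·tan29.3° = 17.0 + 68.60·0.5209·0.5612 = 37.054 kPa
Denominator = 68.60·sin43.8°·cos43.8° = 68.60·0.6921·0.7218 = 34.270 kPa
FS = 37.054 / 34.270 = 1.081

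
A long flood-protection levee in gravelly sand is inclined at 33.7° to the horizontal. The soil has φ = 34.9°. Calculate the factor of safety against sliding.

For a dry cohesionless infinite slope the factor of safety is FS = tanφ / tanβ.
FS = tan34.9° / tan33.7° = 0.6976 / 0.6669 = 1.046

FS = 1.05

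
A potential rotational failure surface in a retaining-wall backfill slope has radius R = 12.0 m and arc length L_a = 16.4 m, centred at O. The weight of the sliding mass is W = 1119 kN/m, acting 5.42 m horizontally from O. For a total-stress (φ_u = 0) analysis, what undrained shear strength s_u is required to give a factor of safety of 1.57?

FS = s_u·L_a·R / (W·d), so s_u = FS·W·d / (L_a·R).
s_u = 1.57·1119·5.42 / (16.40·12.0) = 9522.0 / 196.80 = 48.38 kPa

s_u = 48.4 kPa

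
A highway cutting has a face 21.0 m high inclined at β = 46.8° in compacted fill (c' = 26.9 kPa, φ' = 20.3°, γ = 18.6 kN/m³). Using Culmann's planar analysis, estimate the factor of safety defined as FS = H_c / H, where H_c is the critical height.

H_c = (4c'/γ) · sinβ cosφ' / [1 − cos(β − φ')]
    = (4·26.9/18.6) · sin46.8°·cos20.3° / [1 − cos26.5°]
    = 5.785 · 0.6837 / 0.1051 = 37.64 m
FS = H_c / H = 37.64 / 21.0 = 1.793

FS = 1.79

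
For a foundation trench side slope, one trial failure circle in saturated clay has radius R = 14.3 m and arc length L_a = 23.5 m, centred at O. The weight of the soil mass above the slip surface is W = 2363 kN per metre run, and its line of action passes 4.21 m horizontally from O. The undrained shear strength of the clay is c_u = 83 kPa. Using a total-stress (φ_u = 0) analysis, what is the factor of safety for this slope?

Taking moments about the centre O, the resisting moment is provided by the undrained shear strength acting along the arc:
M_R = c_u·L_a·R = 83·23.50·14.3 = 27892.2 kN·m/m
M_D = W·d = 2363·4.21 = 9948.2 kN·m/m
FS = M_R / M_D = 27892.2 / 9948.2 = 2.804

FS = 2.80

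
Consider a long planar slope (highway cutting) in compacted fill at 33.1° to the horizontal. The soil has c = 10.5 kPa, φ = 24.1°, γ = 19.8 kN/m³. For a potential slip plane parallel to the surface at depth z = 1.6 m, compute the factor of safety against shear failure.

For an infinite slope with a slip plane parallel to the surface (no pore pressure): FS = [c + γz cos²β tanφ] / [γz sinβ cosβ].
γz = 19.8·1.6 = 31.68 kN/m²
Numerator = 10.5 + 31.68·cos²33.1°·tan24.1° = 10.5 + 31.68·0.7018·0.4473 = 20.445 kPa
Denominator = 31.68·sin33.1°·cos33.1° = 31.68·0.5461·0.8377 = 14.493 kPa
FS = 20.445 / 14.493 = 1.411

FS = 1.41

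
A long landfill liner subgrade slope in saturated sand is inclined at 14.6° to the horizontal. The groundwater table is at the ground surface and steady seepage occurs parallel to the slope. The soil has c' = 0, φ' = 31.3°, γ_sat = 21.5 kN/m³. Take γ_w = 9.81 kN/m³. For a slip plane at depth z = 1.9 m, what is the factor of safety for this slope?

FS = 1.27

With seepage parallel to the slope and the water table at the surface, the effective normal stress on the slip plane uses the buoyant unit weight γ' = γ_sat − γ_w while the driving shear stress uses γ_sat:
FS = [c' + γ' z cos²β tanφ'] / [γ_sat z sinβ cosβ]
(For c' = 0 this reduces to FS = (γ'/γ_sat)·tanφ'/tanβ.)
γ' = 21.5 − 9.81 = 11.69 kN/m³
Numerator = 0.0 + 11.69·1.9·cos²14.6°·tan31.3° = 0.0 + 11.69·1.9·0.9365·0.6080 = 12.646 kPa
Denominator = 21.5·1.9·sin14.6°·cos14.6° = 21.5·1.9·0.2521·0.9677 = 9.965 kPa
FS = 12.646 / 9.965 = 1.269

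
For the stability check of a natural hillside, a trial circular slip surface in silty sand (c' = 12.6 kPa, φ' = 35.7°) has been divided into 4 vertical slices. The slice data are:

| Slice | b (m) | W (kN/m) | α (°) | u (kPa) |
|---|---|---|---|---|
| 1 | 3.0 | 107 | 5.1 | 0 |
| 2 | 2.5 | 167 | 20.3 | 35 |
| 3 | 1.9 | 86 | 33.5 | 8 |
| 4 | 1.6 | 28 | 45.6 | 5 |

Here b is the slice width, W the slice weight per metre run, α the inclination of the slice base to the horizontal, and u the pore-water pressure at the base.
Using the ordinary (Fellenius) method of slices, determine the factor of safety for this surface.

Ordinary method of slices: FS = Σ[c'·Δl_i + (W_i cosα_i − u_i·Δl_i)·tanφ'] / Σ W_i sinα_i, with Δl_i = b_i / cosα_i.
Slice 1: Δl = 3.0/cos5.1° = 3.012 m; N'_1 = 107·cos5.1° − 0·3.012 = 106.6; c'Δl = 37.95; W sinα = 9.5
Slice 2: Δl = 2.5/cos20.3° = 2.666 m; N'_2 = 167·cos20.3° − 35·2.666 = 63.3; c'Δl = 33.59; W sinα = 57.9
Slice 3: Δl = 1.9/cos33.5° = 2.278 m; N'_3 = 86·cos33.5° − 8·2.278 = 53.5; c'Δl = 28.71; W sinα = 47.5
Slice 4: Δl = 1.6/cos45.6° = 2.287 m; N'_4 = 28·cos45.6° − 5·2.287 = 8.2; c'Δl = 28.81; W sinα = 20.0
Σc'Δl = 129.1 kN/m; ΣN' = 231.6 kN/m; ΣW sinα = 134.9 kN/m
Resisting = 129.1 + 231.6·tan35.7° = 129.1 + 166.4 = 295.4 kN/m
FS = 295.4 / 134.9 = 2.190

FS = 2.19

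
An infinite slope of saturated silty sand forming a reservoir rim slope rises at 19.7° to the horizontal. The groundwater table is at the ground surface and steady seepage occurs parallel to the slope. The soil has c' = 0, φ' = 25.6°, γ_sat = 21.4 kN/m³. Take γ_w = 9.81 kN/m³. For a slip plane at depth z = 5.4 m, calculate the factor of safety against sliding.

FS = 0.72

With seepage parallel to the slope and the water table at the surface, the effective normal stress on the slip plane uses the buoyant unit weight γ' = γ_sat − γ_w while the driving shear stress uses γ_sat:
FS = [c' + γ' z cos²β tanφ'] / [γ_sat z sinβ cosβ]
(For c' = 0 this reduces to FS = (γ'/γ_sat)·tanφ'/tanβ.)
γ' = 21.4 − 9.81 = 11.59 kN/m³
Numerator = 0.0 + 11.59·5.4·cos²19.7°·tan25.6° = 0.0 + 11.59·5.4·0.8864·0.4791 = 26.579 kPa
Denominator = 21.4·5.4·sin19.7°·cos19.7° = 21.4·5.4·0.3371·0.9415 = 36.675 kPa
FS = 26.579 / 36.675 = 0.725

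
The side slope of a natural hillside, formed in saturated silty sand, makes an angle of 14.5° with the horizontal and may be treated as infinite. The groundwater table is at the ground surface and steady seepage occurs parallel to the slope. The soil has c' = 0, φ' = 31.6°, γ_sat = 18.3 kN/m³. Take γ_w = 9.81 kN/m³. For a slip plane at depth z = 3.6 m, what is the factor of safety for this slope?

FS = 1.10

With seepage parallel to the slope and the water table at the surface, the effective normal stress on the slip plane uses the buoyant unit weight γ' = γ_sat − γ_w while the driving shear stress uses γ_sat:
FS = [c' + γ' z cos²β tanφ'] / [γ_sat z sinβ cosβ]
(For c' = 0 this reduces to FS = (γ'/γ_sat)·tanφ'/tanβ.)
γ' = 18.3 − 9.81 = 8.49 kN/m³
Numerator = 0.0 + 8.49·3.6·cos²14.5°·tan31.6° = 0.0 + 8.49·3.6·0.9373·0.6152 = 17.624 kPa
Denominator = 18.3·3.6·sin14.5°·cos14.5° = 18.3·3.6·0.2504·0.9681 = 15.970 kPa
FS = 17.624 / 15.970 = 1.104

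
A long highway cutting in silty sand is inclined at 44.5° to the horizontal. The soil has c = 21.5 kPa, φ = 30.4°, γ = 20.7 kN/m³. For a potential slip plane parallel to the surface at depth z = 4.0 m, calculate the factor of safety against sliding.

FS = 1.12

For an infinite slope with a slip plane parallel to the surface (no pore pressure): FS = [c + γz cos²β tanφ] / [γz sinβ cosβ].
γz = 20.7·4.0 = 82.80 kN/m²
Numerator = 21.5 + 82.80·cos²44.5°·tan30.4° = 21.5 + 82.80·0.5087·0.5867 = 46.213 kPa
Denominator = 82.80·sin44.5°·cos44.5° = 82.80·0.7009·0.7133 = 41.394 kPa
FS = 46.213 / 41.394 = 1.116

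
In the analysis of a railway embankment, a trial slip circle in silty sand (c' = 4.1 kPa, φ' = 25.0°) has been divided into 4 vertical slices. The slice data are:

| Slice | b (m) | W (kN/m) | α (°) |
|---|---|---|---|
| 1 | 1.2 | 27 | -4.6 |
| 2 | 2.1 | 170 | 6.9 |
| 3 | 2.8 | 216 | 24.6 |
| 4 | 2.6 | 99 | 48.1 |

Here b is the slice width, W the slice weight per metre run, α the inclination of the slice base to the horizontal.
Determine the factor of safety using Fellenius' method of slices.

FS = 1.41

Ordinary method of slices: FS = Σ[c'·Δl_i + (W_i cosα_i)·tanφ'] / Σ W_i sinα_i, with Δl_i = b_i / cosα_i.
Slice 1: Δl = 1.2/cos(-4.6°) = 1.204 m; N'_1 = 27·cos(-4.6°) = 26.9; c'Δl = 4.94; W sinα = -2.2
Slice 2: Δl = 2.1/cos6.9° = 2.115 m; N'_2 = 170·cos6.9° = 168.8; c'Δl = 8.67; W sinα = 20.4
Slice 3: Δl = 2.8/cos24.6° = 3.080 m; N'_3 = 216·cos24.6° = 196.4; c'Δl = 12.63; W sinα = 89.9
Slice 4: Δl = 2.6/cos48.1° = 3.893 m; N'_4 = 99·cos48.1° = 66.1; c'Δl = 15.96; W sinα = 73.7
Σc'Δl = 42.2 kN/m; ΣN' = 458.2 kN/m; ΣW sinα = 181.9 kN/m
Resisting = 42.2 + 458.2·tan25.0° = 42.2 + 213.7 = 255.9 kN/m
FS = 255.9 / 181.9 = 1.407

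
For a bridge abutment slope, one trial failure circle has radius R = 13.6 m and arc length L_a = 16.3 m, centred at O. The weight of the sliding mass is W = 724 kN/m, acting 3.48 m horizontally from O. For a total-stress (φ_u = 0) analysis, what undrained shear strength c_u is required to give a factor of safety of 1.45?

FS = c_u·L_a·R / (W·d), so c_u = FS·W·d / (L_a·R).
c_u = 1.45·724·3.48 / (16.30·13.6) = 3653.3 / 221.68 = 16.48 kPa

c_u = 16.5 kPa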